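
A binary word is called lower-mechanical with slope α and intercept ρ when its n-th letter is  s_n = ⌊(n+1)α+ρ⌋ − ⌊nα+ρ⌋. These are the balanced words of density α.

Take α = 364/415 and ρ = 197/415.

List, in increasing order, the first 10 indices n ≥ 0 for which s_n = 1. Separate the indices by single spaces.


0 1 2 4 5 6 7 8 9 10

n=0: ⌊561/415⌋−⌊197/415⌋ = 1−0 = 1  ← one
n=1: ⌊925/415⌋−⌊561/415⌋ = 2−1 = 1  ← one
n=2: ⌊1289/415⌋−⌊925/415⌋ = 3−2 = 1  ← one
n=3: ⌊1653/415⌋−⌊1289/415⌋ = 3−3 = 0
n=4: ⌊2017/415⌋−⌊1653/415⌋ = 4−3 = 1  ← one
n=5: ⌊2381/415⌋−⌊2017/415⌋ = 5−4 = 1  ← one
n=6: ⌊2745/415⌋−⌊2381/415⌋ = 6−5 = 1  ← one
n=7: ⌊3109/415⌋−⌊2745/415⌋ = 7−6 = 1  ← one
n=8: ⌊3473/415⌋−⌊3109/415⌋ = 8−7 = 1  ← one
n=9: ⌊3837/415⌋−⌊3473/415⌋ = 9−8 = 1  ← one
n=10: ⌊4201/415⌋−⌊3837/415⌋ = 10−9 = 1  ← one
positions of the first 10 ones: 0 1 2 4 5 6 7 8 9 10


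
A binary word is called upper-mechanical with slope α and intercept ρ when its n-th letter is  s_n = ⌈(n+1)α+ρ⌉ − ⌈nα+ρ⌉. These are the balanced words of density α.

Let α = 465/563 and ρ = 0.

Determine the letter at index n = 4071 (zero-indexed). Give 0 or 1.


(n+1)α + ρ = (4072·465) / 563 = 1893480/563
nα + ρ     = (4071·465) / 563 = 1893015/563
⌈1893480/563⌉ = 3364,  ⌈1893015/563⌉ = 3363
s_{4071} = 3364 − 3363 = 1

1


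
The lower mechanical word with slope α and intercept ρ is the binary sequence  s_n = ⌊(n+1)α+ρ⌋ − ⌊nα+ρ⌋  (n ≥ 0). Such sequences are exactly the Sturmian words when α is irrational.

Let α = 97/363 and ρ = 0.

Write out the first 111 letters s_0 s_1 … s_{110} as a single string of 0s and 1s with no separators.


000100010001001000100010001001000100010001001000100010001001000100010001001000100010001001000100010001001000100

n=0: ⌊(1·97)/363⌋ − ⌊(0·97)/363⌋ = ⌊97/363⌋ − ⌊0/363⌋ = 0 − 0 = 0
n=1: ⌊(2·97)/363⌋ − ⌊(1·97)/363⌋ = ⌊194/363⌋ − ⌊97/363⌋ = 0 − 0 = 0
n=2: ⌊(3·97)/363⌋ − ⌊(2·97)/363⌋ = ⌊291/363⌋ − ⌊194/363⌋ = 0 − 0 = 0
n=3: ⌊(4·97)/363⌋ − ⌊(3·97)/363⌋ = ⌊388/363⌋ − ⌊291/363⌋ = 1 − 0 = 1
n=4: ⌊(5·97)/363⌋ − ⌊(4·97)/363⌋ = ⌊485/363⌋ − ⌊388/363⌋ = 1 − 1 = 0
n=5: ⌊(6·97)/363⌋ − ⌊(5·97)/363⌋ = ⌊582/363⌋ − ⌊485/363⌋ = 1 − 1 = 0
n=6: ⌊(7·97)/363⌋ − ⌊(6·97)/363⌋ = ⌊679/363⌋ − ⌊582/363⌋ = 1 − 1 = 0
n=7: ⌊(8·97)/363⌋ − ⌊(7·97)/363⌋ = ⌊776/363⌋ − ⌊679/363⌋ = 2 − 1 = 1
n=8: ⌊(9·97)/363⌋ − ⌊(8·97)/363⌋ = ⌊873/363⌋ − ⌊776/363⌋ = 2 − 2 = 0
n=9: ⌊(10·97)/363⌋ − ⌊(9·97)/363⌋ = ⌊970/363⌋ − ⌊873/363⌋ = 2 − 2 = 0
n=10: ⌊(11·97)/363⌋ − ⌊(10·97)/363⌋ = ⌊1067/363⌋ − ⌊970/363⌋ = 2 − 2 = 0
n=11: ⌊(12·97)/363⌋ − ⌊(11·97)/363⌋ = ⌊1164/363⌋ − ⌊1067/363⌋ = 3 − 2 = 1
n=12: ⌊(13·97)/363⌋ − ⌊(12·97)/363⌋ = ⌊1261/363⌋ − ⌊1164/363⌋ = 3 − 3 = 0
n=13: ⌊(14·97)/363⌋ − ⌊(13·97)/363⌋ = ⌊1358/363⌋ − ⌊1261/363⌋ = 3 − 3 = 0
n=14: ⌊(15·97)/363⌋ − ⌊(14·97)/363⌋ = ⌊1455/363⌋ − ⌊1358/363⌋ = 4 − 3 = 1
n=15: ⌊(16·97)/363⌋ − ⌊(15·97)/363⌋ = ⌊1552/363⌋ − ⌊1455/363⌋ = 4 − 4 = 0
n=16: ⌊(17·97)/363⌋ − ⌊(16·97)/363⌋ = ⌊1649/363⌋ − ⌊1552/363⌋ = 4 − 4 = 0
n=17: ⌊(18·97)/363⌋ − ⌊(17·97)/363⌋ = ⌊1746/363⌋ − ⌊1649/363⌋ = 4 − 4 = 0
n=18: ⌊(19·97)/363⌋ − ⌊(18·97)/363⌋ = ⌊1843/363⌋ − ⌊1746/363⌋ = 5 − 4 = 1
n=19: ⌊(20·97)/363⌋ − ⌊(19·97)/363⌋ = ⌊1940/363⌋ − ⌊1843/363⌋ = 5 − 5 = 0
n=20: ⌊(21·97)/363⌋ − ⌊(20·97)/363⌋ = ⌊2037/363⌋ − ⌊1940/363⌋ = 5 − 5 = 0
n=21: ⌊(22·97)/363⌋ − ⌊(21·97)/363⌋ = ⌊2134/363⌋ − ⌊2037/363⌋ = 5 − 5 = 0
n=22: ⌊(23·97)/363⌋ − ⌊(22·97)/363⌋ = ⌊2231/363⌋ − ⌊2134/363⌋ = 6 − 5 = 1
n=23: ⌊(24·97)/363⌋ − ⌊(23·97)/363⌋ = ⌊2328/363⌋ − ⌊2231/363⌋ = 6 − 6 = 0
n=24: ⌊(25·97)/363⌋ − ⌊(24·97)/363⌋ = ⌊2425/363⌋ − ⌊2328/363⌋ = 6 − 6 = 0
n=25: ⌊(26·97)/363⌋ − ⌊(25·97)/363⌋ = ⌊2522/363⌋ − ⌊2425/363⌋ = 6 − 6 = 0
n=26: ⌊(27·97)/363⌋ − ⌊(26·97)/363⌋ = ⌊2619/363⌋ − ⌊2522/363⌋ = 7 − 6 = 1
n=27: ⌊(28·97)/363⌋ − ⌊(27·97)/363⌋ = ⌊2716/363⌋ − ⌊2619/363⌋ = 7 − 7 = 0
n=28: ⌊(29·97)/363⌋ − ⌊(28·97)/363⌋ = ⌊2813/363⌋ − ⌊2716/363⌋ = 7 − 7 = 0
n=29: ⌊(30·97)/363⌋ − ⌊(29·97)/363⌋ = ⌊2910/363⌋ − ⌊2813/363⌋ = 8 − 7 = 1
n=30: ⌊(31·97)/363⌋ − ⌊(30·97)/363⌋ = ⌊3007/363⌋ − ⌊2910/363⌋ = 8 − 8 = 0
n=31: ⌊(32·97)/363⌋ − ⌊(31·97)/363⌋ = ⌊3104/363⌋ − ⌊3007/363⌋ = 8 − 8 = 0
n=32: ⌊(33·97)/363⌋ − ⌊(32·97)/363⌋ = ⌊3201/363⌋ − ⌊3104/363⌋ = 8 − 8 = 0
n=33: ⌊(34·97)/363⌋ − ⌊(33·97)/363⌋ = ⌊3298/363⌋ − ⌊3201/363⌋ = 9 − 8 = 1
n=34: ⌊(35·97)/363⌋ − ⌊(34·97)/363⌋ = ⌊3395/363⌋ − ⌊3298/363⌋ = 9 − 9 = 0
n=35: ⌊(36·97)/363⌋ − ⌊(35·97)/363⌋ = ⌊3492/363⌋ − ⌊3395/363⌋ = 9 − 9 = 0
n=36: ⌊(37·97)/363⌋ − ⌊(36·97)/363⌋ = ⌊3589/363⌋ − ⌊3492/363⌋ = 9 − 9 = 0
n=37: ⌊(38·97)/363⌋ − ⌊(37·97)/363⌋ = ⌊3686/363⌋ − ⌊3589/363⌋ = 10 − 9 = 1
n=38: ⌊(39·97)/363⌋ − ⌊(38·97)/363⌋ = ⌊3783/363⌋ − ⌊3686/363⌋ = 10 − 10 = 0
n=39: ⌊(40·97)/363⌋ − ⌊(39·97)/363⌋ = ⌊3880/363⌋ − ⌊3783/363⌋ = 10 − 10 = 0
n=40: ⌊(41·97)/363⌋ − ⌊(40·97)/363⌋ = ⌊3977/363⌋ − ⌊3880/363⌋ = 10 − 10 = 0
n=41: ⌊(42·97)/363⌋ − ⌊(41·97)/363⌋ = ⌊4074/363⌋ − ⌊3977/363⌋ = 11 − 10 = 1
n=42: ⌊(43·97)/363⌋ − ⌊(42·97)/363⌋ = ⌊4171/363⌋ − ⌊4074/363⌋ = 11 − 11 = 0
n=43: ⌊(44·97)/363⌋ − ⌊(43·97)/363⌋ = ⌊4268/363⌋ − ⌊4171/363⌋ = 11 − 11 = 0
n=44: ⌊(45·97)/363⌋ − ⌊(44·97)/363⌋ = ⌊4365/363⌋ − ⌊4268/363⌋ = 12 − 11 = 1
n=45: ⌊(46·97)/363⌋ − ⌊(45·97)/363⌋ = ⌊4462/363⌋ − ⌊4365/363⌋ = 12 − 12 = 0
n=46: ⌊(47·97)/363⌋ − ⌊(46·97)/363⌋ = ⌊4559/363⌋ − ⌊4462/363⌋ = 12 − 12 = 0
n=47: ⌊(48·97)/363⌋ − ⌊(47·97)/363⌋ = ⌊4656/363⌋ − ⌊4559/363⌋ = 12 − 12 = 0
n=48: ⌊(49·97)/363⌋ − ⌊(48·97)/363⌋ = ⌊4753/363⌋ − ⌊4656/363⌋ = 13 − 12 = 1
n=49: ⌊(50·97)/363⌋ − ⌊(49·97)/363⌋ = ⌊4850/363⌋ − ⌊4753/363⌋ = 13 − 13 = 0
n=50: ⌊(51·97)/363⌋ − ⌊(50·97)/363⌋ = ⌊4947/363⌋ − ⌊4850/363⌋ = 13 − 13 = 0
n=51: ⌊(52·97)/363⌋ − ⌊(51·97)/363⌋ = ⌊5044/363⌋ − ⌊4947/363⌋ = 13 − 13 = 0
n=52: ⌊(53·97)/363⌋ − ⌊(52·97)/363⌋ = ⌊5141/363⌋ − ⌊5044/363⌋ = 14 − 13 = 1
n=53: ⌊(54·97)/363⌋ − ⌊(53·97)/363⌋ = ⌊5238/363⌋ − ⌊5141/363⌋ = 14 − 14 = 0
n=54: ⌊(55·97)/363⌋ − ⌊(54·97)/363⌋ = ⌊5335/363⌋ − ⌊5238/363⌋ = 14 − 14 = 0
n=55: ⌊(56·97)/363⌋ − ⌊(55·97)/363⌋ = ⌊5432/363⌋ − ⌊5335/363⌋ = 14 − 14 = 0
n=56: ⌊(57·97)/363⌋ − ⌊(56·97)/363⌋ = ⌊5529/363⌋ − ⌊5432/363⌋ = 15 − 14 = 1
n=57: ⌊(58·97)/363⌋ − ⌊(57·97)/363⌋ = ⌊5626/363⌋ − ⌊5529/363⌋ = 15 − 15 = 0
n=58: ⌊(59·97)/363⌋ − ⌊(58·97)/363⌋ = ⌊5723/363⌋ − ⌊5626/363⌋ = 15 − 15 = 0
n=59: ⌊(60·97)/363⌋ − ⌊(59·97)/363⌋ = ⌊5820/363⌋ − ⌊5723/363⌋ = 16 − 15 = 1
n=60: ⌊(61·97)/363⌋ − ⌊(60·97)/363⌋ = ⌊5917/363⌋ − ⌊5820/363⌋ = 16 − 16 = 0
n=61: ⌊(62·97)/363⌋ − ⌊(61·97)/363⌋ = ⌊6014/363⌋ − ⌊5917/363⌋ = 16 − 16 = 0
n=62: ⌊(63·97)/363⌋ − ⌊(62·97)/363⌋ = ⌊6111/363⌋ − ⌊6014/363⌋ = 16 − 16 = 0
n=63: ⌊(64·97)/363⌋ − ⌊(63·97)/363⌋ = ⌊6208/363⌋ − ⌊6111/363⌋ = 17 − 16 = 1
n=64: ⌊(65·97)/363⌋ − ⌊(64·97)/363⌋ = ⌊6305/363⌋ − ⌊6208/363⌋ = 17 − 17 = 0
n=65: ⌊(66·97)/363⌋ − ⌊(65·97)/363⌋ = ⌊6402/363⌋ − ⌊6305/363⌋ = 17 − 17 = 0
n=66: ⌊(67·97)/363⌋ − ⌊(66·97)/363⌋ = ⌊6499/363⌋ − ⌊6402/363⌋ = 17 − 17 = 0
n=67: ⌊(68·97)/363⌋ − ⌊(67·97)/363⌋ = ⌊6596/363⌋ − ⌊6499/363⌋ = 18 − 17 = 1
n=68: ⌊(69·97)/363⌋ − ⌊(68·97)/363⌋ = ⌊6693/363⌋ − ⌊6596/363⌋ = 18 − 18 = 0
n=69: ⌊(70·97)/363⌋ − ⌊(69·97)/363⌋ = ⌊6790/363⌋ − ⌊6693/363⌋ = 18 − 18 = 0
n=70: ⌊(71·97)/363⌋ − ⌊(70·97)/363⌋ = ⌊6887/363⌋ − ⌊6790/363⌋ = 18 − 18 = 0
n=71: ⌊(72·97)/363⌋ − ⌊(71·97)/363⌋ = ⌊6984/363⌋ − ⌊6887/363⌋ = 19 − 18 = 1
n=72: ⌊(73·97)/363⌋ − ⌊(72·97)/363⌋ = ⌊7081/363⌋ − ⌊6984/363⌋ = 19 − 19 = 0
n=73: ⌊(74·97)/363⌋ − ⌊(73·97)/363⌋ = ⌊7178/363⌋ − ⌊7081/363⌋ = 19 − 19 = 0
n=74: ⌊(75·97)/363⌋ − ⌊(74·97)/363⌋ = ⌊7275/363⌋ − ⌊7178/363⌋ = 20 − 19 = 1
n=75: ⌊(76·97)/363⌋ − ⌊(75·97)/363⌋ = ⌊7372/363⌋ − ⌊7275/363⌋ = 20 − 20 = 0
n=76: ⌊(77·97)/363⌋ − ⌊(76·97)/363⌋ = ⌊7469/363⌋ − ⌊7372/363⌋ = 20 − 20 = 0
n=77: ⌊(78·97)/363⌋ − ⌊(77·97)/363⌋ = ⌊7566/363⌋ − ⌊7469/363⌋ = 20 − 20 = 0
n=78: ⌊(79·97)/363⌋ − ⌊(78·97)/363⌋ = ⌊7663/363⌋ − ⌊7566/363⌋ = 21 − 20 = 1
n=79: ⌊(80·97)/363⌋ − ⌊(79·97)/363⌋ = ⌊7760/363⌋ − ⌊7663/363⌋ = 21 − 21 = 0
n=80: ⌊(81·97)/363⌋ − ⌊(80·97)/363⌋ = ⌊7857/363⌋ − ⌊7760/363⌋ = 21 − 21 = 0
n=81: ⌊(82·97)/363⌋ − ⌊(81·97)/363⌋ = ⌊7954/363⌋ − ⌊7857/363⌋ = 21 − 21 = 0
n=82: ⌊(83·97)/363⌋ − ⌊(82·97)/363⌋ = ⌊8051/363⌋ − ⌊7954/363⌋ = 22 − 21 = 1
n=83: ⌊(84·97)/363⌋ − ⌊(83·97)/363⌋ = ⌊8148/363⌋ − ⌊8051/363⌋ = 22 − 22 = 0
n=84: ⌊(85·97)/363⌋ − ⌊(84·97)/363⌋ = ⌊8245/363⌋ − ⌊8148/363⌋ = 22 − 22 = 0
n=85: ⌊(86·97)/363⌋ − ⌊(85·97)/363⌋ = ⌊8342/363⌋ − ⌊8245/363⌋ = 22 − 22 = 0
n=86: ⌊(87·97)/363⌋ − ⌊(86·97)/363⌋ = ⌊8439/363⌋ − ⌊8342/363⌋ = 23 − 22 = 1
n=87: ⌊(88·97)/363⌋ − ⌊(87·97)/363⌋ = ⌊8536/363⌋ − ⌊8439/363⌋ = 23 − 23 = 0
n=88: ⌊(89·97)/363⌋ − ⌊(88·97)/363⌋ = ⌊8633/363⌋ − ⌊8536/363⌋ = 23 − 23 = 0
n=89: ⌊(90·97)/363⌋ − ⌊(89·97)/363⌋ = ⌊8730/363⌋ − ⌊8633/363⌋ = 24 − 23 = 1
n=90: ⌊(91·97)/363⌋ − ⌊(90·97)/363⌋ = ⌊8827/363⌋ − ⌊8730/363⌋ = 24 − 24 = 0
n=91: ⌊(92·97)/363⌋ − ⌊(91·97)/363⌋ = ⌊8924/363⌋ − ⌊8827/363⌋ = 24 − 24 = 0
n=92: ⌊(93·97)/363⌋ − ⌊(92·97)/363⌋ = ⌊9021/363⌋ − ⌊8924/363⌋ = 24 − 24 = 0
n=93: ⌊(94·97)/363⌋ − ⌊(93·97)/363⌋ = ⌊9118/363⌋ − ⌊9021/363⌋ = 25 − 24 = 1
n=94: ⌊(95·97)/363⌋ − ⌊(94·97)/363⌋ = ⌊9215/363⌋ − ⌊9118/363⌋ = 25 − 25 = 0
n=95: ⌊(96·97)/363⌋ − ⌊(95·97)/363⌋ = ⌊9312/363⌋ − ⌊9215/363⌋ = 25 − 25 = 0
n=96: ⌊(97·97)/363⌋ − ⌊(96·97)/363⌋ = ⌊9409/363⌋ − ⌊9312/363⌋ = 25 − 25 = 0
n=97: ⌊(98·97)/363⌋ − ⌊(97·97)/363⌋ = ⌊9506/363⌋ − ⌊9409/363⌋ = 26 − 25 = 1
n=98: ⌊(99·97)/363⌋ − ⌊(98·97)/363⌋ = ⌊9603/363⌋ − ⌊9506/363⌋ = 26 − 26 = 0
n=99: ⌊(100·97)/363⌋ − ⌊(99·97)/363⌋ = ⌊9700/363⌋ − ⌊9603/363⌋ = 26 − 26 = 0
n=100: ⌊(101·97)/363⌋ − ⌊(100·97)/363⌋ = ⌊9797/363⌋ − ⌊9700/363⌋ = 26 − 26 = 0
n=101: ⌊(102·97)/363⌋ − ⌊(101·97)/363⌋ = ⌊9894/363⌋ − ⌊9797/363⌋ = 27 − 26 = 1
n=102: ⌊(103·97)/363⌋ − ⌊(102·97)/363⌋ = ⌊9991/363⌋ − ⌊9894/363⌋ = 27 − 27 = 0
n=103: ⌊(104·97)/363⌋ − ⌊(103·97)/363⌋ = ⌊10088/363⌋ − ⌊9991/363⌋ = 27 − 27 = 0
n=104: ⌊(105·97)/363⌋ − ⌊(104·97)/363⌋ = ⌊10185/363⌋ − ⌊10088/363⌋ = 28 − 27 = 1
n=105: ⌊(106·97)/363⌋ − ⌊(105·97)/363⌋ = ⌊10282/363⌋ − ⌊10185/363⌋ = 28 − 28 = 0
n=106: ⌊(107·97)/363⌋ − ⌊(106·97)/363⌋ = ⌊10379/363⌋ − ⌊10282/363⌋ = 28 − 28 = 0
n=107: ⌊(108·97)/363⌋ − ⌊(107·97)/363⌋ = ⌊10476/363⌋ − ⌊10379/363⌋ = 28 − 28 = 0
n=108: ⌊(109·97)/363⌋ − ⌊(108·97)/363⌋ = ⌊10573/363⌋ − ⌊10476/363⌋ = 29 − 28 = 1
n=109: ⌊(110·97)/363⌋ − ⌊(109·97)/363⌋ = ⌊10670/363⌋ − ⌊10573/363⌋ = 29 − 29 = 0
n=110: ⌊(111·97)/363⌋ − ⌊(110·97)/363⌋ = ⌊10767/363⌋ − ⌊10670/363⌋ = 29 − 29 = 0


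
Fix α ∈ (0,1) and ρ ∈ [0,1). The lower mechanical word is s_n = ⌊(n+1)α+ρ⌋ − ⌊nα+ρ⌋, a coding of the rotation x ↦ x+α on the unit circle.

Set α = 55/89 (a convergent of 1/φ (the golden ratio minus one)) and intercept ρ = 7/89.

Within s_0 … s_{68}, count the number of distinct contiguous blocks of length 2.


3

t_n = ⌊(n·55+7)/89⌋ for n = 0 … 69:
  n=0…9: ⌊7/89⌋=0 ⌊62/89⌋=0 ⌊117/89⌋=1 ⌊172/89⌋=1 ⌊227/89⌋=2 ⌊282/89⌋=3 ⌊337/89⌋=3 ⌊392/89⌋=4 ⌊447/89⌋=5 ⌊502/89⌋=5
  n=10…19: ⌊557/89⌋=6 ⌊612/89⌋=6 ⌊667/89⌋=7 ⌊722/89⌋=8 ⌊777/89⌋=8 ⌊832/89⌋=9 ⌊887/89⌋=9 ⌊942/89⌋=10 ⌊997/89⌋=11 ⌊1052/89⌋=11
  n=20…29: ⌊1107/89⌋=12 ⌊1162/89⌋=13 ⌊1217/89⌋=13 ⌊1272/89⌋=14 ⌊1327/89⌋=14 ⌊1382/89⌋=15 ⌊1437/89⌋=16 ⌊1492/89⌋=16 ⌊1547/89⌋=17 ⌊1602/89⌋=18
  n=30…39: ⌊1657/89⌋=18 ⌊1712/89⌋=19 ⌊1767/89⌋=19 ⌊1822/89⌋=20 ⌊1877/89⌋=21 ⌊1932/89⌋=21 ⌊1987/89⌋=22 ⌊2042/89⌋=22 ⌊2097/89⌋=23 ⌊2152/89⌋=24
  n=40…49: ⌊2207/89⌋=24 ⌊2262/89⌋=25 ⌊2317/89⌋=26 ⌊2372/89⌋=26 ⌊2427/89⌋=27 ⌊2482/89⌋=27 ⌊2537/89⌋=28 ⌊2592/89⌋=29 ⌊2647/89⌋=29 ⌊2702/89⌋=30
  n=50…59: ⌊2757/89⌋=30 ⌊2812/89⌋=31 ⌊2867/89⌋=32 ⌊2922/89⌋=32 ⌊2977/89⌋=33 ⌊3032/89⌋=34 ⌊3087/89⌋=34 ⌊3142/89⌋=35 ⌊3197/89⌋=35 ⌊3252/89⌋=36
  n=60…69: ⌊3307/89⌋=37 ⌊3362/89⌋=37 ⌊3417/89⌋=38 ⌊3472/89⌋=39 ⌊3527/89⌋=39 ⌊3582/89⌋=40 ⌊3637/89⌋=40 ⌊3692/89⌋=41 ⌊3747/89⌋=42 ⌊3802/89⌋=42
s_n = t_(n+1) − t_n for n = 0 … 68 gives
prefix = 010110110101101011011010110110101101011011010110101101101011011010110
slide a length-2 window over [0..1] … [67..68] (68 windows); first occurrence of each distinct factor:
  [  0..  1] 01
  [  1..  2] 10
  [  3..  4] 11
  (the other 65 windows repeat one of these)
distinct factors: {01, 10, 11}
count = 3  (Sturmian bound for length 2 is 3)


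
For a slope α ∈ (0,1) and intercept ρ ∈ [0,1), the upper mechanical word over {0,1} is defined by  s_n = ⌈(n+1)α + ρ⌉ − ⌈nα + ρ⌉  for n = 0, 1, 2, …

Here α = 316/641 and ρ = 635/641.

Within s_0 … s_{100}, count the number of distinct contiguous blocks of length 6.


t_n = ⌈(n·316+635)/641⌉ for n = 0 … 101:
  n=0…9: ⌈635/641⌉=1 ⌈951/641⌉=2 ⌈1267/641⌉=2 ⌈1583/641⌉=3 ⌈1899/641⌉=3 ⌈2215/641⌉=4 ⌈2531/641⌉=4 ⌈2847/641⌉=5 ⌈3163/641⌉=5 ⌈3479/641⌉=6
  n=10…19: ⌈3795/641⌉=6 ⌈4111/641⌉=7 ⌈4427/641⌉=7 ⌈4743/641⌉=8 ⌈5059/641⌉=8 ⌈5375/641⌉=9 ⌈5691/641⌉=9 ⌈6007/641⌉=10 ⌈6323/641⌉=10 ⌈6639/641⌉=11
  n=20…29: ⌈6955/641⌉=11 ⌈7271/641⌉=12 ⌈7587/641⌉=12 ⌈7903/641⌉=13 ⌈8219/641⌉=13 ⌈8535/641⌉=14 ⌈8851/641⌉=14 ⌈9167/641⌉=15 ⌈9483/641⌉=15 ⌈9799/641⌉=16
  n=30…39: ⌈10115/641⌉=16 ⌈10431/641⌉=17 ⌈10747/641⌉=17 ⌈11063/641⌉=18 ⌈11379/641⌉=18 ⌈11695/641⌉=19 ⌈12011/641⌉=19 ⌈12327/641⌉=20 ⌈12643/641⌉=20 ⌈12959/641⌉=21
  n=40…49: ⌈13275/641⌉=21 ⌈13591/641⌉=22 ⌈13907/641⌉=22 ⌈14223/641⌉=23 ⌈14539/641⌉=23 ⌈14855/641⌉=24 ⌈15171/641⌉=24 ⌈15487/641⌉=25 ⌈15803/641⌉=25 ⌈16119/641⌉=26
  n=50…59: ⌈16435/641⌉=26 ⌈16751/641⌉=27 ⌈17067/641⌉=27 ⌈17383/641⌉=28 ⌈17699/641⌉=28 ⌈18015/641⌉=29 ⌈18331/641⌉=29 ⌈18647/641⌉=30 ⌈18963/641⌉=30 ⌈19279/641⌉=31
  n=60…69: ⌈19595/641⌉=31 ⌈19911/641⌉=32 ⌈20227/641⌉=32 ⌈20543/641⌉=33 ⌈20859/641⌉=33 ⌈21175/641⌉=34 ⌈21491/641⌉=34 ⌈21807/641⌉=35 ⌈22123/641⌉=35 ⌈22439/641⌉=36
  n=70…79: ⌈22755/641⌉=36 ⌈23071/641⌉=36 ⌈23387/641⌉=37 ⌈23703/641⌉=37 ⌈24019/641⌉=38 ⌈24335/641⌉=38 ⌈24651/641⌉=39 ⌈24967/641⌉=39 ⌈25283/641⌉=40 ⌈25599/641⌉=40
  n=80…89: ⌈25915/641⌉=41 ⌈26231/641⌉=41 ⌈26547/641⌉=42 ⌈26863/641⌉=42 ⌈27179/641⌉=43 ⌈27495/641⌉=43 ⌈27811/641⌉=44 ⌈28127/641⌉=44 ⌈28443/641⌉=45 ⌈28759/641⌉=45
  n=90…99: ⌈29075/641⌉=46 ⌈29391/641⌉=46 ⌈29707/641⌉=47 ⌈30023/641⌉=47 ⌈30339/641⌉=48 ⌈30655/641⌉=48 ⌈30971/641⌉=49 ⌈31287/641⌉=49 ⌈31603/641⌉=50 ⌈31919/641⌉=50
  n=100…101: ⌈32235/641⌉=51 ⌈32551/641⌉=51
s_n = t_(n+1) − t_n for n = 0 … 100 gives
prefix = 10101010101010101010101010101010101010101010101010101010101010101010100101010101010101010101010101010
slide a length-6 window over [0..5] … [95..100] (96 windows); first occurrence of each distinct factor:
  [  0..  5] 101010
  [  1..  6] 010101
  [ 65.. 70] 010100
  [ 66.. 71] 101001
  [ 67.. 72] 010010
  [ 68.. 73] 100101
  [ 69.. 74] 001010
  (the other 89 windows repeat one of these)
distinct factors: {001010, 010010, 010100, 010101, 100101, 101001, 101010}
count = 7  (Sturmian bound for length 6 is 7)

7


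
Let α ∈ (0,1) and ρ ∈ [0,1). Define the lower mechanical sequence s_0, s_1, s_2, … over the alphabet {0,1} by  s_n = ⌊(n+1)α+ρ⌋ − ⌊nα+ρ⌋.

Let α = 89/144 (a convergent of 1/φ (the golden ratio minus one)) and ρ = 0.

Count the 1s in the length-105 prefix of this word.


#1s = Σ_{n=0}^{104} s_n = Σ_{n=0}^{104} (⌊(n+1)α+ρ⌋ − ⌊nα+ρ⌋)
the sum telescopes: every ⌊nα+ρ⌋ with 0 < n < 105 appears once with + and once with −, leaving ⌊105α+ρ⌋ − ⌊0·α+ρ⌋
105α + ρ = (105·89) / 144 = 9345/144
ρ = 0/144
⌊9345/144⌋ = 64,  ⌊0/144⌋ = 0
#1s = 64 − 0 = 64

64


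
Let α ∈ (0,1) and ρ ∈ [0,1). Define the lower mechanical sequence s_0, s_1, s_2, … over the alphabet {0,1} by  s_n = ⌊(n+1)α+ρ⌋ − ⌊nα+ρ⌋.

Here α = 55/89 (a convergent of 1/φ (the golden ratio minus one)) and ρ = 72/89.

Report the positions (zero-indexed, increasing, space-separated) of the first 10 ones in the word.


n=0: ⌊127/89⌋−⌊72/89⌋ = 1−0 = 1  ← one
n=1: ⌊182/89⌋−⌊127/89⌋ = 2−1 = 1  ← one
n=2: ⌊237/89⌋−⌊182/89⌋ = 2−2 = 0
n=3: ⌊292/89⌋−⌊237/89⌋ = 3−2 = 1  ← one
n=4: ⌊347/89⌋−⌊292/89⌋ = 3−3 = 0
n=5: ⌊402/89⌋−⌊347/89⌋ = 4−3 = 1  ← one
n=6: ⌊457/89⌋−⌊402/89⌋ = 5−4 = 1  ← one
n=7: ⌊512/89⌋−⌊457/89⌋ = 5−5 = 0
n=8: ⌊567/89⌋−⌊512/89⌋ = 6−5 = 1  ← one
n=9: ⌊622/89⌋−⌊567/89⌋ = 6−6 = 0
n=10: ⌊677/89⌋−⌊622/89⌋ = 7−6 = 1  ← one
n=11: ⌊732/89⌋−⌊677/89⌋ = 8−7 = 1  ← one
n=12: ⌊787/89⌋−⌊732/89⌋ = 8−8 = 0
n=13: ⌊842/89⌋−⌊787/89⌋ = 9−8 = 1  ← one
n=14: ⌊897/89⌋−⌊842/89⌋ = 10−9 = 1  ← one
positions of the first 10 ones: 0 1 3 5 6 8 10 11 13 14

0 1 3 5 6 8 10 11 13 14


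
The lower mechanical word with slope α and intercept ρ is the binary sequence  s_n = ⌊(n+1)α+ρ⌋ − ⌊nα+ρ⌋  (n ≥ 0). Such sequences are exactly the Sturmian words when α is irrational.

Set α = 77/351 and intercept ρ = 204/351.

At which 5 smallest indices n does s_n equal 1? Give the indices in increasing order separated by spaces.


1 6 11 15 20

n=0: ⌊281/351⌋−⌊204/351⌋ = 0−0 = 0
n=1: ⌊358/351⌋−⌊281/351⌋ = 1−0 = 1  ← one
n=2: ⌊435/351⌋−⌊358/351⌋ = 1−1 = 0
n=3: ⌊512/351⌋−⌊435/351⌋ = 1−1 = 0
n=4: ⌊589/351⌋−⌊512/351⌋ = 1−1 = 0
n=5: ⌊666/351⌋−⌊589/351⌋ = 1−1 = 0
n=6: ⌊743/351⌋−⌊666/351⌋ = 2−1 = 1  ← one
n=7: ⌊820/351⌋−⌊743/351⌋ = 2−2 = 0
n=8: ⌊897/351⌋−⌊820/351⌋ = 2−2 = 0
n=9: ⌊974/351⌋−⌊897/351⌋ = 2−2 = 0
n=10: ⌊1051/351⌋−⌊974/351⌋ = 2−2 = 0
n=11: ⌊1128/351⌋−⌊1051/351⌋ = 3−2 = 1  ← one
n=12: ⌊1205/351⌋−⌊1128/351⌋ = 3−3 = 0
n=13: ⌊1282/351⌋−⌊1205/351⌋ = 3−3 = 0
n=14: ⌊1359/351⌋−⌊1282/351⌋ = 3−3 = 0
n=15: ⌊1436/351⌋−⌊1359/351⌋ = 4−3 = 1  ← one
n=16: ⌊1513/351⌋−⌊1436/351⌋ = 4−4 = 0
n=17: ⌊1590/351⌋−⌊1513/351⌋ = 4−4 = 0
n=18: ⌊1667/351⌋−⌊1590/351⌋ = 4−4 = 0
n=19: ⌊1744/351⌋−⌊1667/351⌋ = 4−4 = 0
n=20: ⌊1821/351⌋−⌊1744/351⌋ = 5−4 = 1  ← one
positions of the first 5 ones: 1 6 11 15 20


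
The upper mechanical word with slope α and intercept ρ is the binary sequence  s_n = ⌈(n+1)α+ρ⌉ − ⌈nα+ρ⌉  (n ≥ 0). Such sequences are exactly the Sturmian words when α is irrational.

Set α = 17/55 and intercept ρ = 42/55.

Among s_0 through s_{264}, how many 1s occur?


#1s = Σ_{n=0}^{264} s_n = Σ_{n=0}^{264} (⌈(n+1)α+ρ⌉ − ⌈nα+ρ⌉)
the sum telescopes: every ⌈nα+ρ⌉ with 0 < n < 265 appears once with + and once with −, leaving ⌈265α+ρ⌉ − ⌈0·α+ρ⌉
265α + ρ = (265·17 + 42) / 55 = 4547/55
ρ = 42/55
⌈4547/55⌉ = 83,  ⌈42/55⌉ = 1
#1s = 83 − 1 = 82

82


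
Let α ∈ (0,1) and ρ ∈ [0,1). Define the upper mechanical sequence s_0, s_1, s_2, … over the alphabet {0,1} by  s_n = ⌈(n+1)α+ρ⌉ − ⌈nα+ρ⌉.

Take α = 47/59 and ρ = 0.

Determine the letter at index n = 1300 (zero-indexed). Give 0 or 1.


(n+1)α + ρ = (1301·47) / 59 = 61147/59
nα + ρ     = (1300·47) / 59 = 61100/59
⌈61147/59⌉ = 1037,  ⌈61100/59⌉ = 1036
s_{1300} = 1037 − 1036 = 1

1


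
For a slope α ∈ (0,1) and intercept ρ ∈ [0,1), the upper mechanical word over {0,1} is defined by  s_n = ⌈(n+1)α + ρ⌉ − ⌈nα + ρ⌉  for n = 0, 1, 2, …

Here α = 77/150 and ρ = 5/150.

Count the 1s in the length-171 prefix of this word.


87

#1s = Σ_{n=0}^{170} s_n = Σ_{n=0}^{170} (⌈(n+1)α+ρ⌉ − ⌈nα+ρ⌉)
the sum telescopes: every ⌈nα+ρ⌉ with 0 < n < 171 appears once with + and once with −, leaving ⌈171α+ρ⌉ − ⌈0·α+ρ⌉
171α + ρ = (171·77 + 5) / 150 = 13172/150
ρ = 5/150
⌈13172/150⌉ = 88,  ⌈5/150⌉ = 1
#1s = 88 − 1 = 87


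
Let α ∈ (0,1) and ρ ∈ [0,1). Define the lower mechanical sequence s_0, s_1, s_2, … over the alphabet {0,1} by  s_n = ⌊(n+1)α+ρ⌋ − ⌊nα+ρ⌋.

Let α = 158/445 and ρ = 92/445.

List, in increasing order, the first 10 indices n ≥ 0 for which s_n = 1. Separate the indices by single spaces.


n=0: ⌊250/445⌋−⌊92/445⌋ = 0−0 = 0
n=1: ⌊408/445⌋−⌊250/445⌋ = 0−0 = 0
n=2: ⌊566/445⌋−⌊408/445⌋ = 1−0 = 1  ← one
n=3: ⌊724/445⌋−⌊566/445⌋ = 1−1 = 0
n=4: ⌊882/445⌋−⌊724/445⌋ = 1−1 = 0
n=5: ⌊1040/445⌋−⌊882/445⌋ = 2−1 = 1  ← one
n=6: ⌊1198/445⌋−⌊1040/445⌋ = 2−2 = 0
n=7: ⌊1356/445⌋−⌊1198/445⌋ = 3−2 = 1  ← one
n=8: ⌊1514/445⌋−⌊1356/445⌋ = 3−3 = 0
n=9: ⌊1672/445⌋−⌊1514/445⌋ = 3−3 = 0
n=10: ⌊1830/445⌋−⌊1672/445⌋ = 4−3 = 1  ← one
n=11: ⌊1988/445⌋−⌊1830/445⌋ = 4−4 = 0
n=12: ⌊2146/445⌋−⌊1988/445⌋ = 4−4 = 0
n=13: ⌊2304/445⌋−⌊2146/445⌋ = 5−4 = 1  ← one
n=14: ⌊2462/445⌋−⌊2304/445⌋ = 5−5 = 0
n=15: ⌊2620/445⌋−⌊2462/445⌋ = 5−5 = 0
n=16: ⌊2778/445⌋−⌊2620/445⌋ = 6−5 = 1  ← one
n=17: ⌊2936/445⌋−⌊2778/445⌋ = 6−6 = 0
n=18: ⌊3094/445⌋−⌊2936/445⌋ = 6−6 = 0
n=19: ⌊3252/445⌋−⌊3094/445⌋ = 7−6 = 1  ← one
n=20: ⌊3410/445⌋−⌊3252/445⌋ = 7−7 = 0
n=21: ⌊3568/445⌋−⌊3410/445⌋ = 8−7 = 1  ← one
n=22: ⌊3726/445⌋−⌊3568/445⌋ = 8−8 = 0
n=23: ⌊3884/445⌋−⌊3726/445⌋ = 8−8 = 0
n=24: ⌊4042/445⌋−⌊3884/445⌋ = 9−8 = 1  ← one
n=25: ⌊4200/445⌋−⌊4042/445⌋ = 9−9 = 0
n=26: ⌊4358/445⌋−⌊4200/445⌋ = 9−9 = 0
n=27: ⌊4516/445⌋−⌊4358/445⌋ = 10−9 = 1  ← one
positions of the first 10 ones: 2 5 7 10 13 16 19 21 24 27

2 5 7 10 13 16 19 21 24 27


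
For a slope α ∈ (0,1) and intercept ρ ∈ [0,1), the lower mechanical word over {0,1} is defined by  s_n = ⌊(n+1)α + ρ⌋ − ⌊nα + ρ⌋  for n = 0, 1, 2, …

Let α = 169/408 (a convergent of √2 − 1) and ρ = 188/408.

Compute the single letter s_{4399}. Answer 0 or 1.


1

(n+1)α + ρ = (4400·169 + 188) / 408 = 743788/408
nα + ρ     = (4399·169 + 188) / 408 = 743619/408
⌊743788/408⌋ = 1823,  ⌊743619/408⌋ = 1822
s_{4399} = 1823 − 1822 = 1


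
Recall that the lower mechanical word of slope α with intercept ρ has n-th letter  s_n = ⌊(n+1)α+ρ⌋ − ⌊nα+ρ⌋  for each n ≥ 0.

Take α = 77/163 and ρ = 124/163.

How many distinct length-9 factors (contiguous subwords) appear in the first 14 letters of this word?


6

t_n = ⌊(n·77+124)/163⌋ for n = 0 … 14:
  n=0…9: ⌊124/163⌋=0 ⌊201/163⌋=1 ⌊278/163⌋=1 ⌊355/163⌋=2 ⌊432/163⌋=2 ⌊509/163⌋=3 ⌊586/163⌋=3 ⌊663/163⌋=4 ⌊740/163⌋=4 ⌊817/163⌋=5
  n=10…14: ⌊894/163⌋=5 ⌊971/163⌋=5 ⌊1048/163⌋=6 ⌊1125/163⌋=6 ⌊1202/163⌋=7
s_n = t_(n+1) − t_n for n = 0 … 13 gives
prefix = 10101010100101
slide a length-9 window over [0..8] … [5..13] (6 windows); first occurrence of each distinct factor:
  [  0..  8] 101010101
  [  1..  9] 010101010
  [  2.. 10] 101010100
  [  3.. 11] 010101001
  [  4.. 12] 101010010
  [  5.. 13] 010100101
distinct factors: {010100101, 010101001, 010101010, 101010010, 101010100, 101010101}
count = 6  (Sturmian bound for length 9 is 10)


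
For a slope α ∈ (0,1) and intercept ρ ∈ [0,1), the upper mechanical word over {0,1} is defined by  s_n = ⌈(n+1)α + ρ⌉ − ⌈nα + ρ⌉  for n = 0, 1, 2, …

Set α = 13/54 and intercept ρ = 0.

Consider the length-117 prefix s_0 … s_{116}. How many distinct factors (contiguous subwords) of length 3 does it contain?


4

t_n = ⌈(n·13)/54⌉ for n = 0 … 117:
  n=0…9: ⌈0/54⌉=0 ⌈13/54⌉=1 ⌈26/54⌉=1 ⌈39/54⌉=1 ⌈52/54⌉=1 ⌈65/54⌉=2 ⌈78/54⌉=2 ⌈91/54⌉=2 ⌈104/54⌉=2 ⌈117/54⌉=3
  n=10…19: ⌈130/54⌉=3 ⌈143/54⌉=3 ⌈156/54⌉=3 ⌈169/54⌉=4 ⌈182/54⌉=4 ⌈195/54⌉=4 ⌈208/54⌉=4 ⌈221/54⌉=5 ⌈234/54⌉=5 ⌈247/54⌉=5
  n=20…29: ⌈260/54⌉=5 ⌈273/54⌉=6 ⌈286/54⌉=6 ⌈299/54⌉=6 ⌈312/54⌉=6 ⌈325/54⌉=7 ⌈338/54⌉=7 ⌈351/54⌉=7 ⌈364/54⌉=7 ⌈377/54⌉=7
  n=30…39: ⌈390/54⌉=8 ⌈403/54⌉=8 ⌈416/54⌉=8 ⌈429/54⌉=8 ⌈442/54⌉=9 ⌈455/54⌉=9 ⌈468/54⌉=9 ⌈481/54⌉=9 ⌈494/54⌉=10 ⌈507/54⌉=10
  n=40…49: ⌈520/54⌉=10 ⌈533/54⌉=10 ⌈546/54⌉=11 ⌈559/54⌉=11 ⌈572/54⌉=11 ⌈585/54⌉=11 ⌈598/54⌉=12 ⌈611/54⌉=12 ⌈624/54⌉=12 ⌈637/54⌉=12
  n=50…59: ⌈650/54⌉=13 ⌈663/54⌉=13 ⌈676/54⌉=13 ⌈689/54⌉=13 ⌈702/54⌉=13 ⌈715/54⌉=14 ⌈728/54⌉=14 ⌈741/54⌉=14 ⌈754/54⌉=14 ⌈767/54⌉=15
  n=60…69: ⌈780/54⌉=15 ⌈793/54⌉=15 ⌈806/54⌉=15 ⌈819/54⌉=16 ⌈832/54⌉=16 ⌈845/54⌉=16 ⌈858/54⌉=16 ⌈871/54⌉=17 ⌈884/54⌉=17 ⌈897/54⌉=17
  n=70…79: ⌈910/54⌉=17 ⌈923/54⌉=18 ⌈936/54⌉=18 ⌈949/54⌉=18 ⌈962/54⌉=18 ⌈975/54⌉=19 ⌈988/54⌉=19 ⌈1001/54⌉=19 ⌈1014/54⌉=19 ⌈1027/54⌉=20
  n=80…89: ⌈1040/54⌉=20 ⌈1053/54⌉=20 ⌈1066/54⌉=20 ⌈1079/54⌉=20 ⌈1092/54⌉=21 ⌈1105/54⌉=21 ⌈1118/54⌉=21 ⌈1131/54⌉=21 ⌈1144/54⌉=22 ⌈1157/54⌉=22
  n=90…99: ⌈1170/54⌉=22 ⌈1183/54⌉=22 ⌈1196/54⌉=23 ⌈1209/54⌉=23 ⌈1222/54⌉=23 ⌈1235/54⌉=23 ⌈1248/54⌉=24 ⌈1261/54⌉=24 ⌈1274/54⌉=24 ⌈1287/54⌉=24
  n=100…109: ⌈1300/54⌉=25 ⌈1313/54⌉=25 ⌈1326/54⌉=25 ⌈1339/54⌉=25 ⌈1352/54⌉=26 ⌈1365/54⌉=26 ⌈1378/54⌉=26 ⌈1391/54⌉=26 ⌈1404/54⌉=26 ⌈1417/54⌉=27
  n=110…117: ⌈1430/54⌉=27 ⌈1443/54⌉=27 ⌈1456/54⌉=27 ⌈1469/54⌉=28 ⌈1482/54⌉=28 ⌈1495/54⌉=28 ⌈1508/54⌉=28 ⌈1521/54⌉=29
s_n = t_(n+1) − t_n for n = 0 … 116 gives
prefix = 100010001000100010001000100001000100010001000100010000100010001000100010001000100001000100010001000100010000100010001
slide a length-3 window over [0..2] … [114..116] (115 windows); first occurrence of each distinct factor:
  [  0..  2] 100
  [  1..  3] 000
  [  2..  4] 001
  [  3..  5] 010
  (the other 111 windows repeat one of these)
distinct factors: {000, 001, 010, 100}
count = 4  (Sturmian bound for length 3 is 4)


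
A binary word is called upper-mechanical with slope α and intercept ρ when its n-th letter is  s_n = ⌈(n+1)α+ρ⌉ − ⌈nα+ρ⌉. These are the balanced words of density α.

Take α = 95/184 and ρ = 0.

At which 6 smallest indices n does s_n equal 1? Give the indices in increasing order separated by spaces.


0 1 3 5 7 9

n=0: ⌈95/184⌉−⌈0/184⌉ = 1−0 = 1  ← one
n=1: ⌈190/184⌉−⌈95/184⌉ = 2−1 = 1  ← one
n=2: ⌈285/184⌉−⌈190/184⌉ = 2−2 = 0
n=3: ⌈380/184⌉−⌈285/184⌉ = 3−2 = 1  ← one
n=4: ⌈475/184⌉−⌈380/184⌉ = 3−3 = 0
n=5: ⌈570/184⌉−⌈475/184⌉ = 4−3 = 1  ← one
n=6: ⌈665/184⌉−⌈570/184⌉ = 4−4 = 0
n=7: ⌈760/184⌉−⌈665/184⌉ = 5−4 = 1  ← one
n=8: ⌈855/184⌉−⌈760/184⌉ = 5−5 = 0
n=9: ⌈950/184⌉−⌈855/184⌉ = 6−5 = 1  ← one
positions of the first 6 ones: 0 1 3 5 7 9


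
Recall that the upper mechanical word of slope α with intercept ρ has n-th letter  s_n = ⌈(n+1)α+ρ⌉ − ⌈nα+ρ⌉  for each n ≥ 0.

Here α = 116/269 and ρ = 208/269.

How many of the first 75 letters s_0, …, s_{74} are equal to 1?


33

#1s = Σ_{n=0}^{74} s_n = Σ_{n=0}^{74} (⌈(n+1)α+ρ⌉ − ⌈nα+ρ⌉)
the sum telescopes: every ⌈nα+ρ⌉ with 0 < n < 75 appears once with + and once with −, leaving ⌈75α+ρ⌉ − ⌈0·α+ρ⌉
75α + ρ = (75·116 + 208) / 269 = 8908/269
ρ = 208/269
⌈8908/269⌉ = 34,  ⌈208/269⌉ = 1
#1s = 34 − 1 = 33


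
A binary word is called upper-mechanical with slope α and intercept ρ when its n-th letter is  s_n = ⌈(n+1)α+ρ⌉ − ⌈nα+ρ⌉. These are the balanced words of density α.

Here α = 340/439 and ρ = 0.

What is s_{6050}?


(n+1)α + ρ = (6051·340) / 439 = 2057340/439
nα + ρ     = (6050·340) / 439 = 2057000/439
⌈2057340/439⌉ = 4687,  ⌈2057000/439⌉ = 4686
s_{6050} = 4687 − 4686 = 1

1


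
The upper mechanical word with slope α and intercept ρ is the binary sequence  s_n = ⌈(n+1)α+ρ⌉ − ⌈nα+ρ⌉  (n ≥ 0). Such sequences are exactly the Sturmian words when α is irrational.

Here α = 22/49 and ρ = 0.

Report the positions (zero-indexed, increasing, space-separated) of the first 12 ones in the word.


n=0: ⌈22/49⌉−⌈0/49⌉ = 1−0 = 1  ← one
n=1: ⌈44/49⌉−⌈22/49⌉ = 1−1 = 0
n=2: ⌈66/49⌉−⌈44/49⌉ = 2−1 = 1  ← one
n=3: ⌈88/49⌉−⌈66/49⌉ = 2−2 = 0
n=4: ⌈110/49⌉−⌈88/49⌉ = 3−2 = 1  ← one
n=5: ⌈132/49⌉−⌈110/49⌉ = 3−3 = 0
n=6: ⌈154/49⌉−⌈132/49⌉ = 4−3 = 1  ← one
n=7: ⌈176/49⌉−⌈154/49⌉ = 4−4 = 0
n=8: ⌈198/49⌉−⌈176/49⌉ = 5−4 = 1  ← one
n=9: ⌈220/49⌉−⌈198/49⌉ = 5−5 = 0
n=10: ⌈242/49⌉−⌈220/49⌉ = 5−5 = 0
n=11: ⌈264/49⌉−⌈242/49⌉ = 6−5 = 1  ← one
n=12: ⌈286/49⌉−⌈264/49⌉ = 6−6 = 0
n=13: ⌈308/49⌉−⌈286/49⌉ = 7−6 = 1  ← one
n=14: ⌈330/49⌉−⌈308/49⌉ = 7−7 = 0
n=15: ⌈352/49⌉−⌈330/49⌉ = 8−7 = 1  ← one
n=16: ⌈374/49⌉−⌈352/49⌉ = 8−8 = 0
n=17: ⌈396/49⌉−⌈374/49⌉ = 9−8 = 1  ← one
n=18: ⌈418/49⌉−⌈396/49⌉ = 9−9 = 0
n=19: ⌈440/49⌉−⌈418/49⌉ = 9−9 = 0
n=20: ⌈462/49⌉−⌈440/49⌉ = 10−9 = 1  ← one
n=21: ⌈484/49⌉−⌈462/49⌉ = 10−10 = 0
n=22: ⌈506/49⌉−⌈484/49⌉ = 11−10 = 1  ← one
n=23: ⌈528/49⌉−⌈506/49⌉ = 11−11 = 0
n=24: ⌈550/49⌉−⌈528/49⌉ = 12−11 = 1  ← one
positions of the first 12 ones: 0 2 4 6 8 11 13 15 17 20 22 24

0 2 4 6 8 11 13 15 17 20 22 24


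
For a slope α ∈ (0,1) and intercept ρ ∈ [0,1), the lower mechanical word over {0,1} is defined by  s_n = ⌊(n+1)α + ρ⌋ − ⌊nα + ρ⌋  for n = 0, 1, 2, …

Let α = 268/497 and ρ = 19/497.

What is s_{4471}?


1

(n+1)α + ρ = (4472·268 + 19) / 497 = 1198515/497
nα + ρ     = (4471·268 + 19) / 497 = 1198247/497
⌊1198515/497⌋ = 2411,  ⌊1198247/497⌋ = 2410
s_{4471} = 2411 − 2410 = 1


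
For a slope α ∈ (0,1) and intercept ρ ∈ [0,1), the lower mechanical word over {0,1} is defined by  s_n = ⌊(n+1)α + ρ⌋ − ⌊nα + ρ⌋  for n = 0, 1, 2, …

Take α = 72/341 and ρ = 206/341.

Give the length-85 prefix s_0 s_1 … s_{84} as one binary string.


0100001000010000100010000100001000010001000010000100010000100001000010001000010000100

n=0: ⌊(1·72+206)/341⌋ − ⌊(0·72+206)/341⌋ = ⌊278/341⌋ − ⌊206/341⌋ = 0 − 0 = 0
n=1: ⌊(2·72+206)/341⌋ − ⌊(1·72+206)/341⌋ = ⌊350/341⌋ − ⌊278/341⌋ = 1 − 0 = 1
n=2: ⌊(3·72+206)/341⌋ − ⌊(2·72+206)/341⌋ = ⌊422/341⌋ − ⌊350/341⌋ = 1 − 1 = 0
n=3: ⌊(4·72+206)/341⌋ − ⌊(3·72+206)/341⌋ = ⌊494/341⌋ − ⌊422/341⌋ = 1 − 1 = 0
n=4: ⌊(5·72+206)/341⌋ − ⌊(4·72+206)/341⌋ = ⌊566/341⌋ − ⌊494/341⌋ = 1 − 1 = 0
n=5: ⌊(6·72+206)/341⌋ − ⌊(5·72+206)/341⌋ = ⌊638/341⌋ − ⌊566/341⌋ = 1 − 1 = 0
n=6: ⌊(7·72+206)/341⌋ − ⌊(6·72+206)/341⌋ = ⌊710/341⌋ − ⌊638/341⌋ = 2 − 1 = 1
n=7: ⌊(8·72+206)/341⌋ − ⌊(7·72+206)/341⌋ = ⌊782/341⌋ − ⌊710/341⌋ = 2 − 2 = 0
n=8: ⌊(9·72+206)/341⌋ − ⌊(8·72+206)/341⌋ = ⌊854/341⌋ − ⌊782/341⌋ = 2 − 2 = 0
n=9: ⌊(10·72+206)/341⌋ − ⌊(9·72+206)/341⌋ = ⌊926/341⌋ − ⌊854/341⌋ = 2 − 2 = 0
n=10: ⌊(11·72+206)/341⌋ − ⌊(10·72+206)/341⌋ = ⌊998/341⌋ − ⌊926/341⌋ = 2 − 2 = 0
n=11: ⌊(12·72+206)/341⌋ − ⌊(11·72+206)/341⌋ = ⌊1070/341⌋ − ⌊998/341⌋ = 3 − 2 = 1
n=12: ⌊(13·72+206)/341⌋ − ⌊(12·72+206)/341⌋ = ⌊1142/341⌋ − ⌊1070/341⌋ = 3 − 3 = 0
n=13: ⌊(14·72+206)/341⌋ − ⌊(13·72+206)/341⌋ = ⌊1214/341⌋ − ⌊1142/341⌋ = 3 − 3 = 0
n=14: ⌊(15·72+206)/341⌋ − ⌊(14·72+206)/341⌋ = ⌊1286/341⌋ − ⌊1214/341⌋ = 3 − 3 = 0
n=15: ⌊(16·72+206)/341⌋ − ⌊(15·72+206)/341⌋ = ⌊1358/341⌋ − ⌊1286/341⌋ = 3 − 3 = 0
n=16: ⌊(17·72+206)/341⌋ − ⌊(16·72+206)/341⌋ = ⌊1430/341⌋ − ⌊1358/341⌋ = 4 − 3 = 1
n=17: ⌊(18·72+206)/341⌋ − ⌊(17·72+206)/341⌋ = ⌊1502/341⌋ − ⌊1430/341⌋ = 4 − 4 = 0
n=18: ⌊(19·72+206)/341⌋ − ⌊(18·72+206)/341⌋ = ⌊1574/341⌋ − ⌊1502/341⌋ = 4 − 4 = 0
n=19: ⌊(20·72+206)/341⌋ − ⌊(19·72+206)/341⌋ = ⌊1646/341⌋ − ⌊1574/341⌋ = 4 − 4 = 0
n=20: ⌊(21·72+206)/341⌋ − ⌊(20·72+206)/341⌋ = ⌊1718/341⌋ − ⌊1646/341⌋ = 5 − 4 = 1
n=21: ⌊(22·72+206)/341⌋ − ⌊(21·72+206)/341⌋ = ⌊1790/341⌋ − ⌊1718/341⌋ = 5 − 5 = 0
n=22: ⌊(23·72+206)/341⌋ − ⌊(22·72+206)/341⌋ = ⌊1862/341⌋ − ⌊1790/341⌋ = 5 − 5 = 0
n=23: ⌊(24·72+206)/341⌋ − ⌊(23·72+206)/341⌋ = ⌊1934/341⌋ − ⌊1862/341⌋ = 5 − 5 = 0
n=24: ⌊(25·72+206)/341⌋ − ⌊(24·72+206)/341⌋ = ⌊2006/341⌋ − ⌊1934/341⌋ = 5 − 5 = 0
n=25: ⌊(26·72+206)/341⌋ − ⌊(25·72+206)/341⌋ = ⌊2078/341⌋ − ⌊2006/341⌋ = 6 − 5 = 1
n=26: ⌊(27·72+206)/341⌋ − ⌊(26·72+206)/341⌋ = ⌊2150/341⌋ − ⌊2078/341⌋ = 6 − 6 = 0
n=27: ⌊(28·72+206)/341⌋ − ⌊(27·72+206)/341⌋ = ⌊2222/341⌋ − ⌊2150/341⌋ = 6 − 6 = 0
n=28: ⌊(29·72+206)/341⌋ − ⌊(28·72+206)/341⌋ = ⌊2294/341⌋ − ⌊2222/341⌋ = 6 − 6 = 0
n=29: ⌊(30·72+206)/341⌋ − ⌊(29·72+206)/341⌋ = ⌊2366/341⌋ − ⌊2294/341⌋ = 6 − 6 = 0
n=30: ⌊(31·72+206)/341⌋ − ⌊(30·72+206)/341⌋ = ⌊2438/341⌋ − ⌊2366/341⌋ = 7 − 6 = 1
n=31: ⌊(32·72+206)/341⌋ − ⌊(31·72+206)/341⌋ = ⌊2510/341⌋ − ⌊2438/341⌋ = 7 − 7 = 0
n=32: ⌊(33·72+206)/341⌋ − ⌊(32·72+206)/341⌋ = ⌊2582/341⌋ − ⌊2510/341⌋ = 7 − 7 = 0
n=33: ⌊(34·72+206)/341⌋ − ⌊(33·72+206)/341⌋ = ⌊2654/341⌋ − ⌊2582/341⌋ = 7 − 7 = 0
n=34: ⌊(35·72+206)/341⌋ − ⌊(34·72+206)/341⌋ = ⌊2726/341⌋ − ⌊2654/341⌋ = 7 − 7 = 0
n=35: ⌊(36·72+206)/341⌋ − ⌊(35·72+206)/341⌋ = ⌊2798/341⌋ − ⌊2726/341⌋ = 8 − 7 = 1
n=36: ⌊(37·72+206)/341⌋ − ⌊(36·72+206)/341⌋ = ⌊2870/341⌋ − ⌊2798/341⌋ = 8 − 8 = 0
n=37: ⌊(38·72+206)/341⌋ − ⌊(37·72+206)/341⌋ = ⌊2942/341⌋ − ⌊2870/341⌋ = 8 − 8 = 0
n=38: ⌊(39·72+206)/341⌋ − ⌊(38·72+206)/341⌋ = ⌊3014/341⌋ − ⌊2942/341⌋ = 8 − 8 = 0
n=39: ⌊(40·72+206)/341⌋ − ⌊(39·72+206)/341⌋ = ⌊3086/341⌋ − ⌊3014/341⌋ = 9 − 8 = 1
n=40: ⌊(41·72+206)/341⌋ − ⌊(40·72+206)/341⌋ = ⌊3158/341⌋ − ⌊3086/341⌋ = 9 − 9 = 0
n=41: ⌊(42·72+206)/341⌋ − ⌊(41·72+206)/341⌋ = ⌊3230/341⌋ − ⌊3158/341⌋ = 9 − 9 = 0
n=42: ⌊(43·72+206)/341⌋ − ⌊(42·72+206)/341⌋ = ⌊3302/341⌋ − ⌊3230/341⌋ = 9 − 9 = 0
n=43: ⌊(44·72+206)/341⌋ − ⌊(43·72+206)/341⌋ = ⌊3374/341⌋ − ⌊3302/341⌋ = 9 − 9 = 0
n=44: ⌊(45·72+206)/341⌋ − ⌊(44·72+206)/341⌋ = ⌊3446/341⌋ − ⌊3374/341⌋ = 10 − 9 = 1
n=45: ⌊(46·72+206)/341⌋ − ⌊(45·72+206)/341⌋ = ⌊3518/341⌋ − ⌊3446/341⌋ = 10 − 10 = 0
n=46: ⌊(47·72+206)/341⌋ − ⌊(46·72+206)/341⌋ = ⌊3590/341⌋ − ⌊3518/341⌋ = 10 − 10 = 0
n=47: ⌊(48·72+206)/341⌋ − ⌊(47·72+206)/341⌋ = ⌊3662/341⌋ − ⌊3590/341⌋ = 10 − 10 = 0
n=48: ⌊(49·72+206)/341⌋ − ⌊(48·72+206)/341⌋ = ⌊3734/341⌋ − ⌊3662/341⌋ = 10 − 10 = 0
n=49: ⌊(50·72+206)/341⌋ − ⌊(49·72+206)/341⌋ = ⌊3806/341⌋ − ⌊3734/341⌋ = 11 − 10 = 1
n=50: ⌊(51·72+206)/341⌋ − ⌊(50·72+206)/341⌋ = ⌊3878/341⌋ − ⌊3806/341⌋ = 11 − 11 = 0
n=51: ⌊(52·72+206)/341⌋ − ⌊(51·72+206)/341⌋ = ⌊3950/341⌋ − ⌊3878/341⌋ = 11 − 11 = 0
n=52: ⌊(53·72+206)/341⌋ − ⌊(52·72+206)/341⌋ = ⌊4022/341⌋ − ⌊3950/341⌋ = 11 − 11 = 0
n=53: ⌊(54·72+206)/341⌋ − ⌊(53·72+206)/341⌋ = ⌊4094/341⌋ − ⌊4022/341⌋ = 12 − 11 = 1
n=54: ⌊(55·72+206)/341⌋ − ⌊(54·72+206)/341⌋ = ⌊4166/341⌋ − ⌊4094/341⌋ = 12 − 12 = 0
n=55: ⌊(56·72+206)/341⌋ − ⌊(55·72+206)/341⌋ = ⌊4238/341⌋ − ⌊4166/341⌋ = 12 − 12 = 0
n=56: ⌊(57·72+206)/341⌋ − ⌊(56·72+206)/341⌋ = ⌊4310/341⌋ − ⌊4238/341⌋ = 12 − 12 = 0
n=57: ⌊(58·72+206)/341⌋ − ⌊(57·72+206)/341⌋ = ⌊4382/341⌋ − ⌊4310/341⌋ = 12 − 12 = 0
n=58: ⌊(59·72+206)/341⌋ − ⌊(58·72+206)/341⌋ = ⌊4454/341⌋ − ⌊4382/341⌋ = 13 − 12 = 1
n=59: ⌊(60·72+206)/341⌋ − ⌊(59·72+206)/341⌋ = ⌊4526/341⌋ − ⌊4454/341⌋ = 13 − 13 = 0
n=60: ⌊(61·72+206)/341⌋ − ⌊(60·72+206)/341⌋ = ⌊4598/341⌋ − ⌊4526/341⌋ = 13 − 13 = 0
n=61: ⌊(62·72+206)/341⌋ − ⌊(61·72+206)/341⌋ = ⌊4670/341⌋ − ⌊4598/341⌋ = 13 − 13 = 0
n=62: ⌊(63·72+206)/341⌋ − ⌊(62·72+206)/341⌋ = ⌊4742/341⌋ − ⌊4670/341⌋ = 13 − 13 = 0
n=63: ⌊(64·72+206)/341⌋ − ⌊(63·72+206)/341⌋ = ⌊4814/341⌋ − ⌊4742/341⌋ = 14 − 13 = 1
n=64: ⌊(65·72+206)/341⌋ − ⌊(64·72+206)/341⌋ = ⌊4886/341⌋ − ⌊4814/341⌋ = 14 − 14 = 0
n=65: ⌊(66·72+206)/341⌋ − ⌊(65·72+206)/341⌋ = ⌊4958/341⌋ − ⌊4886/341⌋ = 14 − 14 = 0
n=66: ⌊(67·72+206)/341⌋ − ⌊(66·72+206)/341⌋ = ⌊5030/341⌋ − ⌊4958/341⌋ = 14 − 14 = 0
n=67: ⌊(68·72+206)/341⌋ − ⌊(67·72+206)/341⌋ = ⌊5102/341⌋ − ⌊5030/341⌋ = 14 − 14 = 0
n=68: ⌊(69·72+206)/341⌋ − ⌊(68·72+206)/341⌋ = ⌊5174/341⌋ − ⌊5102/341⌋ = 15 − 14 = 1
n=69: ⌊(70·72+206)/341⌋ − ⌊(69·72+206)/341⌋ = ⌊5246/341⌋ − ⌊5174/341⌋ = 15 − 15 = 0
n=70: ⌊(71·72+206)/341⌋ − ⌊(70·72+206)/341⌋ = ⌊5318/341⌋ − ⌊5246/341⌋ = 15 − 15 = 0
n=71: ⌊(72·72+206)/341⌋ − ⌊(71·72+206)/341⌋ = ⌊5390/341⌋ − ⌊5318/341⌋ = 15 − 15 = 0
n=72: ⌊(73·72+206)/341⌋ − ⌊(72·72+206)/341⌋ = ⌊5462/341⌋ − ⌊5390/341⌋ = 16 − 15 = 1
n=73: ⌊(74·72+206)/341⌋ − ⌊(73·72+206)/341⌋ = ⌊5534/341⌋ − ⌊5462/341⌋ = 16 − 16 = 0
n=74: ⌊(75·72+206)/341⌋ − ⌊(74·72+206)/341⌋ = ⌊5606/341⌋ − ⌊5534/341⌋ = 16 − 16 = 0
n=75: ⌊(76·72+206)/341⌋ − ⌊(75·72+206)/341⌋ = ⌊5678/341⌋ − ⌊5606/341⌋ = 16 − 16 = 0
n=76: ⌊(77·72+206)/341⌋ − ⌊(76·72+206)/341⌋ = ⌊5750/341⌋ − ⌊5678/341⌋ = 16 − 16 = 0
n=77: ⌊(78·72+206)/341⌋ − ⌊(77·72+206)/341⌋ = ⌊5822/341⌋ − ⌊5750/341⌋ = 17 − 16 = 1
n=78: ⌊(79·72+206)/341⌋ − ⌊(78·72+206)/341⌋ = ⌊5894/341⌋ − ⌊5822/341⌋ = 17 − 17 = 0
n=79: ⌊(80·72+206)/341⌋ − ⌊(79·72+206)/341⌋ = ⌊5966/341⌋ − ⌊5894/341⌋ = 17 − 17 = 0
n=80: ⌊(81·72+206)/341⌋ − ⌊(80·72+206)/341⌋ = ⌊6038/341⌋ − ⌊5966/341⌋ = 17 − 17 = 0
n=81: ⌊(82·72+206)/341⌋ − ⌊(81·72+206)/341⌋ = ⌊6110/341⌋ − ⌊6038/341⌋ = 17 − 17 = 0
n=82: ⌊(83·72+206)/341⌋ − ⌊(82·72+206)/341⌋ = ⌊6182/341⌋ − ⌊6110/341⌋ = 18 − 17 = 1
n=83: ⌊(84·72+206)/341⌋ − ⌊(83·72+206)/341⌋ = ⌊6254/341⌋ − ⌊6182/341⌋ = 18 − 18 = 0
n=84: ⌊(85·72+206)/341⌋ − ⌊(84·72+206)/341⌋ = ⌊6326/341⌋ − ⌊6254/341⌋ = 18 − 18 = 0
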